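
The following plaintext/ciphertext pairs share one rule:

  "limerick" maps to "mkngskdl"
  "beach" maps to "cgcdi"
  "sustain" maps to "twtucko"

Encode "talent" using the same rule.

ucmgou

The shift depends on letter class: consonant l→m is +1, but vowel i→k is +2. Vowels shift forward by 2 and consonants shift forward by 1.
Applying it to talent: t(cons)+1=u, a(vowel)+2=c, l(cons)+1=m, e(vowel)+2=g, n(cons)+1=o, t(cons)+1=u.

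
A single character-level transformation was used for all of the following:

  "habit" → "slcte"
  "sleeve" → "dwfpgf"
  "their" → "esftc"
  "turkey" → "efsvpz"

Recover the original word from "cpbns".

reach

Shifts by position in habit: pos 0: h→s (+11), pos 1: a→l (+11), pos 2: b→c (+1), pos 3: i→t (+11), pos 4: t→e (+11) — repeating every 3. The shifts repeat in a cycle of length 3: positions 0,1,… shift by +11, +11, +1, then the pattern repeats.
Reversing it on cpbns: c−11=r, p−11=e, b−1=a, n−11=c, s−11=h.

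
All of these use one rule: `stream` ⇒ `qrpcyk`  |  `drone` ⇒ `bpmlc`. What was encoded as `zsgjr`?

Compare letters: s→q is +24, t→r is +24, r→p is +24 — a constant shift. Each letter is shifted forward by 24 in the alphabet (a Caesar shift of +24).
Reversing it on zsgjr: z−24=b, s−24=u, g−24=i, j−24=l, r−24=t.

built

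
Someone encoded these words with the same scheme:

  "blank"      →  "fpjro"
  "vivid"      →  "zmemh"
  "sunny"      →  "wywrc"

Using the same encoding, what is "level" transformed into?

Shifts by position in blank: pos 0: b→f (+4), pos 1: l→p (+4), pos 2: a→j (+9), pos 3: n→r (+4), pos 4: k→o (+4) — repeating every 3. It's a Vigenère-style cipher with numeric key [4,4,9]: position i shifts by key[i mod 3].
For level: l+4=p, e+4=i, v+9=e, e+4=i, l+4=p.

pieip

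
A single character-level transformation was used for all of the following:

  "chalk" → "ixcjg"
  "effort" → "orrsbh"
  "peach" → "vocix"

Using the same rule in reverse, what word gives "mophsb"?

mentor

Each letter's alphabet position (a=0..z=25) is mapped through 3·x+2 mod 26 — an affine cipher.
Undoing it on mophsb: m(12)→9·(12−2)≡12=m; o(14)→9·(14−2)≡4=e; p(15)→9·(15−2)≡13=n; h(7)→9·(7−2)≡19=t; s(18)→9·(18−2)≡14=o; b(1)→9·(1−2)≡17=r (all mod 26).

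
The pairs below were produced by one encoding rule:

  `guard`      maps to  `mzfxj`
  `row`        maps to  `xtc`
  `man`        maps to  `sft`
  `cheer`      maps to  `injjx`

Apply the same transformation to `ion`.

The shift depends on letter class: consonant g→m is +6, but vowel u→z is +5. Vowels shift forward by 5 and consonants shift forward by 6.
Applying it to ion: i(vowel)+5=n, o(vowel)+5=t, n(cons)+6=t.

ntt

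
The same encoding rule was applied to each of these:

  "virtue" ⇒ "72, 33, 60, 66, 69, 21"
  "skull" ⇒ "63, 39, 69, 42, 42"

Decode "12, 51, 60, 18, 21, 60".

v(#22)→72 and i(#9)→33: differences scale by 3, so n = 3·pos + 6. The formula is n = 3×(alphabet index, a=1) + 6.
Undoing it on 12, 51, 60, 18, 21, 60: 12→(12−6)÷3=2=b, 51→(51−6)÷3=15=o, 60→(60−6)÷3=18=r, 18→(18−6)÷3=4=d, 21→(21−6)÷3=5=e, 60→(60−6)÷3=18=r.

border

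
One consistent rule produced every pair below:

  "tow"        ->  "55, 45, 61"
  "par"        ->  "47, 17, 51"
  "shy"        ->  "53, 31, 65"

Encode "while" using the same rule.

t(#20)→55 and o(#15)→45: differences scale by 2, so n = 2·pos + 15. With a=1..z=26, the number is 2·pos + 15.
For while: w=23→61, h=8→31, i=9→33, l=12→39, e=5→25.

61, 31, 33, 39, 25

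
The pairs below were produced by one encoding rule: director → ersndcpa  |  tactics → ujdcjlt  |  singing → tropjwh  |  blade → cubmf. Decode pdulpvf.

outcome

Shifts by position in director: pos 0: d→e (+1), pos 1: i→r (+9), pos 2: r→s (+1), pos 3: e→n (+9) — repeating every 2. The shifts repeat in a cycle of length 2: positions 0,1,… shift by +1, +9, then the pattern repeats.
Undoing it on pdulpvf: p−1=o, d−9=u, u−1=t, l−9=c, p−1=o, v−9=m, f−1=e.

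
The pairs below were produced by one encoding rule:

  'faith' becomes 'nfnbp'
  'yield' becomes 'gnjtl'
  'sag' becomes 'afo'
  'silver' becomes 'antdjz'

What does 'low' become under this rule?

The shift depends on letter class: consonant f→n is +8, but vowel a→f is +5. Vowels shift forward by 5 and consonants shift forward by 8.
Applying it to low: l(cons)+8=t, o(vowel)+5=t, w(cons)+8=e.

tte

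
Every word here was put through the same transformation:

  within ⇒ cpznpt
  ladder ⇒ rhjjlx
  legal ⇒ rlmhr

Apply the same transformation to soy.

yve

The shift depends on letter class: consonant w→c is +6, but vowel i→p is +7. Vowels shift forward by 7 and consonants shift forward by 6.
On soy: s(cons)+6=y, o(vowel)+7=v, y(cons)+6=e.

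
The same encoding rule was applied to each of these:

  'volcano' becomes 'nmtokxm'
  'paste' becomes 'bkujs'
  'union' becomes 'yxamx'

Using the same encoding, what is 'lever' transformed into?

Treating letters as 0–25, the rule is x ↦ 15x + 10 (mod 26).
Applying it to lever: l(11)→15·11+10≡19=t; e(4)→15·4+10≡18=s; v(21)→15·21+10≡13=n; e(4)→15·4+10≡18=s; r(17)→15·17+10≡5=f (all mod 26).

tsnsf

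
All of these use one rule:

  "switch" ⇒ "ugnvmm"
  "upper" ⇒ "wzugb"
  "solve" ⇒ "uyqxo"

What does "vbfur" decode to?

trash

Shifts by position in switch: pos 0: s→u (+2), pos 1: w→g (+10), pos 2: i→n (+5), pos 3: t→v (+2), pos 4: c→m (+10), pos 5: h→m (+5) — repeating every 3. It's a Vigenère-style cipher with numeric key [2,10,5]: position i shifts by key[i mod 3].
Undoing it on vbfur: v−2=t, b−10=r, f−5=a, u−2=s, r−10=h.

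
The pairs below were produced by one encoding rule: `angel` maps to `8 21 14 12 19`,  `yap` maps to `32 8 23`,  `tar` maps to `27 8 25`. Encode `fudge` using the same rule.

13 28 11 14 12

a is letter #1 and maps to 8: an offset of 7. Each letter is replaced by its alphabet position (a=1..z=26) + 7.
On fudge: f=6→13, u=21→28, d=4→11, g=7→14, e=5→12.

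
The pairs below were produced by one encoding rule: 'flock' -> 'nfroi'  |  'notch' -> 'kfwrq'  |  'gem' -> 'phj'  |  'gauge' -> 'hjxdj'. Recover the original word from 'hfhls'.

piece

The output letters match the input read backwards, each shifted +3: flock reversed is kcolf. Read the word backwards and shift each letter +3.
Reversing it on hfhls: shift back: h−3=e, f−3=c, h−3=e, l−3=i, s−3=p → eceip; then reverse → piece.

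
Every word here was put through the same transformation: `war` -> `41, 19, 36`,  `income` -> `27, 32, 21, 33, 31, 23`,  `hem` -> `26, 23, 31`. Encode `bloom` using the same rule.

Each letter is replaced by its alphabet position (a=1..z=26) + 18.
Applying it to bloom: b=2→20, l=12→30, o=15→33, o=15→33, m=13→31.

20, 30, 33, 33, 31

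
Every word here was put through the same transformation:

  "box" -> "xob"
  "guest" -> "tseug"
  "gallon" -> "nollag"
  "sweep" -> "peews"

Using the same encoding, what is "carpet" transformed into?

The word is simply reversed.
On carpet: reverse → teprac.

teprac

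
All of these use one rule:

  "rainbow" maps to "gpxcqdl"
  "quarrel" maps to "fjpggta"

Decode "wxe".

It's a constant shift of +15 (ROT15).
Undoing it on wxe: w−15=h, x−15=i, e−15=p.

hip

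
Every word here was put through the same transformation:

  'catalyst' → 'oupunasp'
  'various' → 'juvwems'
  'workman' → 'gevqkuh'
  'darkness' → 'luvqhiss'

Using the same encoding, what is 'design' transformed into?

liswch

c(2)→o(14) and a(0)→u(20) fit y≡23x+20 (mod 26); the inverse of 23 mod 26 is 17. Each letter's alphabet position (a=0..z=25) is mapped through 23·x+20 mod 26 — an affine cipher.
On design: d(3)→23·3+20≡11=l; e(4)→23·4+20≡8=i; s(18)→23·18+20≡18=s; i(8)→23·8+20≡22=w; g(6)→23·6+20≡2=c; n(13)→23·13+20≡7=h (all mod 26).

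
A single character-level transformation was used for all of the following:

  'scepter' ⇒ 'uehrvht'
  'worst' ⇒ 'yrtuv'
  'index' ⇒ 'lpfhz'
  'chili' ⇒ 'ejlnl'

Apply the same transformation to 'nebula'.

phdxnd

The shift depends on letter class: consonant s→u is +2, but vowel e→h is +3. Vowels shift forward by 3 and consonants shift forward by 2.
On nebula: n(cons)+2=p, e(vowel)+3=h, b(cons)+2=d, u(vowel)+3=x, l(cons)+2=n, a(vowel)+3=d.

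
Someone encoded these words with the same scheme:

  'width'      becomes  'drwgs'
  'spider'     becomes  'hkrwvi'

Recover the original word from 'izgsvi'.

rather

This is the alphabet-reversal cipher (Atbash): a becomes z, b becomes y, etc.
Undoing it on izgsvi: i↔r, z↔a, g↔t, s↔h, v↔e, i↔r.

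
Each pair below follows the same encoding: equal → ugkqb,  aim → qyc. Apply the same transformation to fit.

Compare letters: e→u is +16, q→g is +16, u→k is +16 — a constant shift. Each letter is shifted forward by 16 in the alphabet (a Caesar shift of +16).
For fit: f+16=v, i+16=y, t+16=j.

vyj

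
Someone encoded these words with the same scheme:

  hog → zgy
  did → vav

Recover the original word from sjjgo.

arrow

Compare letters: h→z is +18, o→g is +18, g→y is +18 — a constant shift. This is a Caesar cipher with shift 18.
Undoing it on sjjgo: s−18=a, j−18=r, j−18=r, g−18=o, o−18=w.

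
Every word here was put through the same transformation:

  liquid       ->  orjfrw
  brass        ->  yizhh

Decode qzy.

Each pair mirrors across the alphabet (l↔o, i↔r, q↔j): positions sum to 25. Each letter is replaced by its mirror in the alphabet: a↔z, b↔y, c↔x, and so on (the Atbash cipher).
Reversing it on qzy: q↔j, z↔a, y↔b.

jab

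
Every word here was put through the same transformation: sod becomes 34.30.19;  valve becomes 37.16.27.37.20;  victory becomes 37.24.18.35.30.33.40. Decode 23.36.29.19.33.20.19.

hundred

s is letter #19 and maps to 34: an offset of 15. The number is (letter's place in the alphabet, a=1) + 15.
Undoing it on 23.36.29.19.33.20.19: 23→(23−15)÷1=8=h, 36→(36−15)÷1=21=u, 29→(29−15)÷1=14=n, 19→(19−15)÷1=4=d, 33→(33−15)÷1=18=r, 20→(20−15)÷1=5=e, 19→(19−15)÷1=4=d.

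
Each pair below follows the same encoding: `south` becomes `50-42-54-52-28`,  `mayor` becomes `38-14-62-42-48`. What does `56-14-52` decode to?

s(#19)→50 and o(#15)→42: differences scale by 2, so n = 2·pos + 12. Each letter becomes 2×(its alphabet position, a=1..z=26) + 12.
Undoing it on 56-14-52: 56→(56−12)÷2=22=v, 14→(14−12)÷2=1=a, 52→(52−12)÷2=20=t.

vat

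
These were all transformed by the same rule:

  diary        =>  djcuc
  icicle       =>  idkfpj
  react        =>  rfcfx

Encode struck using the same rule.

In diary: d→d is +0, i→j is +1, a→c is +2, r→u is +3 — the shift increases by 1 each position. Each letter shifts forward by its position index (0, 1, 2, …) — the shift grows by one for each successive letter.
On struck: s+0=s, t+1=u, r+2=t, u+3=x, c+4=g, k+5=p.

sutxgp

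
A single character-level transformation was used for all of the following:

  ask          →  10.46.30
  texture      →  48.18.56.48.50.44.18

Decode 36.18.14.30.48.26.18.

a(#1)→10 and s(#19)→46: differences scale by 2, so n = 2·pos + 8. With a=1..z=26, the number is 2·pos + 8.
Decoding 36.18.14.30.48.26.18: 36→(36−8)÷2=14=n, 18→(18−8)÷2=5=e, 14→(14−8)÷2=3=c, 30→(30−8)÷2=11=k, 48→(48−8)÷2=20=t, 26→(26−8)÷2=9=i, 18→(18−8)÷2=5=e.

necktie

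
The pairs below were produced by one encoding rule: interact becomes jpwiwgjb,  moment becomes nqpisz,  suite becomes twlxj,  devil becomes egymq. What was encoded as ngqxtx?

mentor

Each letter shifts forward by (position + 1), i.e. 1, 2, 3, … — the shift grows by one for each successive letter.
Reversing it on ngqxtx: n−1=m, g−2=e, q−3=n, x−4=t, t−5=o, x−6=r.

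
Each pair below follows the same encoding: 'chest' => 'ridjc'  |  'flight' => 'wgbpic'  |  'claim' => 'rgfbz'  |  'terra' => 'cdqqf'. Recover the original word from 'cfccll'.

Treating letters as 0–25, the rule is x ↦ 19x + 5 (mod 26).
Undoing it on cfccll: c(2)→11·(2−5)≡19=t; f(5)→11·(5−5)≡0=a; c(2)→11·(2−5)≡19=t; c(2)→11·(2−5)≡19=t; l(11)→11·(11−5)≡14=o; l(11)→11·(11−5)≡14=o (all mod 26).

tattoo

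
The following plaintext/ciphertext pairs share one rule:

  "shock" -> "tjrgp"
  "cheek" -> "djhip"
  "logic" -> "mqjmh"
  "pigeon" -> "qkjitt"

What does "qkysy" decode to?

pivot

Letter i (0-indexed) is shifted by i+1, so successive shifts are 1, 2, 3, ….
Decoding qkysy: q−1=p, k−2=i, y−3=v, s−4=o, y−5=t.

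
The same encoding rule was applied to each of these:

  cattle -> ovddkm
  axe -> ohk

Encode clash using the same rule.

The output letters match the input read backwards, each shifted +10: cattle reversed is elttac. Two steps: reverse the string, then apply a Caesar shift of +10.
For clash: reverse → hsalc; then shift: h+10=r, s+10=c, a+10=k, l+10=v, c+10=m.

rckvm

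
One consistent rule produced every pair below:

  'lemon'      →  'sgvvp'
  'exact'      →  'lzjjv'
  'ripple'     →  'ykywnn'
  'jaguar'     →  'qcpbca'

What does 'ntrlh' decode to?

Shifts by position in lemon: pos 0: l→s (+7), pos 1: e→g (+2), pos 2: m→v (+9), pos 3: o→v (+7), pos 4: n→p (+2) — repeating every 3. It's a Vigenère-style cipher with numeric key [7,2,9]: position i shifts by key[i mod 3].
Undoing it on ntrlh: n−7=g, t−2=r, r−9=i, l−7=e, h−2=f.

grief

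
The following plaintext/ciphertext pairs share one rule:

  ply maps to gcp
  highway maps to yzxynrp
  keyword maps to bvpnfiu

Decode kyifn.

throw

Compare letters: p→g is +17, l→c is +17, y→p is +17 — a constant shift. This is a Caesar cipher with shift 17.
Undoing it on kyifn: k−17=t, y−17=h, i−17=r, f−17=o, n−17=w.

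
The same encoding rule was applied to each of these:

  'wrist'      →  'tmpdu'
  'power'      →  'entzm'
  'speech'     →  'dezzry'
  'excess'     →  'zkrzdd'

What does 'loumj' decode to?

ultra

w(22)→t(19) and r(17)→m(12) fit y≡17x+9 (mod 26); the inverse of 17 mod 26 is 23. Treating letters as 0–25, the rule is x ↦ 17x + 9 (mod 26).
Undoing it on loumj: l(11)→23·(11−9)≡20=u; o(14)→23·(14−9)≡11=l; u(20)→23·(20−9)≡19=t; m(12)→23·(12−9)≡17=r; j(9)→23·(9−9)≡0=a (all mod 26).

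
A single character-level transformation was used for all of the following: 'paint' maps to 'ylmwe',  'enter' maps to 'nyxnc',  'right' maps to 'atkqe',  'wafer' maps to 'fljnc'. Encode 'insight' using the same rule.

Shifts by position in paint: pos 0: p→y (+9), pos 1: a→l (+11), pos 2: i→m (+4), pos 3: n→w (+9), pos 4: t→e (+11) — repeating every 3. A repeating key of period 3 is used — shifts +9, +11, +4 over and over.
On insight: i+9=r, n+11=y, s+4=w, i+9=r, g+11=r, h+4=l, t+9=c.

rywrrlc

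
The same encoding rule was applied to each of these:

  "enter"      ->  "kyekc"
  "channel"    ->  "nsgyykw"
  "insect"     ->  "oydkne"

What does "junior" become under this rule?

uayouc

The shift depends on letter class: consonant n→y is +11, but vowel e→k is +6. The rule splits by letter class: vowels +6, consonants +11.
For junior: j(cons)+11=u, u(vowel)+6=a, n(cons)+11=y, i(vowel)+6=o, o(vowel)+6=u, r(cons)+11=c.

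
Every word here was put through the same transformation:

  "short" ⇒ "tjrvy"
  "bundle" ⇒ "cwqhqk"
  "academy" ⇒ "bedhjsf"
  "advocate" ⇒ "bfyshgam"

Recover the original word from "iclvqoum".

hairline

In short: s→t is +1, h→j is +2, o→r is +3, r→v is +4 — the shift increases by 1 each position. Letter i (0-indexed) is shifted by i+1, so successive shifts are 1, 2, 3, ….
Undoing it on iclvqoum: i−1=h, c−2=a, l−3=i, v−4=r, q−5=l, o−6=i, u−7=n, m−8=e.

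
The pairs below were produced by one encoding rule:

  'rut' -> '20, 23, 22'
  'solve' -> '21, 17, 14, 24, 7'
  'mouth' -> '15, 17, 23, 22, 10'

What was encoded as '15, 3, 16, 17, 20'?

r is letter #18 and maps to 20: an offset of 2. Each letter is replaced by its alphabet position (a=1..z=26) + 2.
Decoding 15, 3, 16, 17, 20: 15→(15−2)÷1=13=m, 3→(3−2)÷1=1=a, 16→(16−2)÷1=14=n, 17→(17−2)÷1=15=o, 20→(20−2)÷1=18=r.

manor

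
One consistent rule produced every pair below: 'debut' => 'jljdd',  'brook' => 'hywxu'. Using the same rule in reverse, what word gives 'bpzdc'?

In debut: d→j is +6, e→l is +7, b→j is +8, u→d is +9 — the shift increases by 1 each position. The shift increases by 1 at each position, starting from +6: 6, 7, 8, ….
Decoding bpzdc: b−6=v, p−7=i, z−8=r, d−9=u, c−10=s.

virus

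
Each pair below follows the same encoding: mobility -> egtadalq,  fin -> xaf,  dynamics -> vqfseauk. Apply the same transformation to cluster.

This is a Caesar cipher with shift 18.
On cluster: c+18=u, l+18=d, u+18=m, s+18=k, t+18=l, e+18=w, r+18=j.

udmklwj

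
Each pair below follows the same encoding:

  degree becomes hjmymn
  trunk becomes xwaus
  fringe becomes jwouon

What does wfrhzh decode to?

In degree: d→h is +4, e→j is +5, g→m is +6, r→y is +7 — the shift increases by 1 each position. Letter i (0-indexed) is shifted by i+4, so successive shifts are 4, 5, 6, ….
Reversing it on wfrhzh: w−4=s, f−5=a, r−6=l, h−7=a, z−8=r, h−9=y.

salary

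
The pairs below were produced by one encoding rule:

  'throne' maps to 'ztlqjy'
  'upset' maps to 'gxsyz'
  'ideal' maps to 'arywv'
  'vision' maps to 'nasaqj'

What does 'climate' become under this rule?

t(19)→z(25) and h(7)→t(19) fit y≡7x+22 (mod 26); the inverse of 7 mod 26 is 15. Each letter's alphabet position (a=0..z=25) is mapped through 7·x+22 mod 26 — an affine cipher.
Applying it to climate: c(2)→7·2+22≡10=k; l(11)→7·11+22≡21=v; i(8)→7·8+22≡0=a; m(12)→7·12+22≡2=c; a(0)→7·0+22≡22=w; t(19)→7·19+22≡25=z; e(4)→7·4+22≡24=y (all mod 26).

kvacwzy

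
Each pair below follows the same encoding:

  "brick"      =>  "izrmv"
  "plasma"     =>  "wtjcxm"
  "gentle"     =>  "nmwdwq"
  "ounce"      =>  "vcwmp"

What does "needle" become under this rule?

In brick: b→i is +7, r→z is +8, i→r is +9, c→m is +10 — the shift increases by 1 each position. Each letter shifts forward by (position + 7), i.e. 7, 8, 9, … — the shift grows by one for each successive letter.
For needle: n+7=u, e+8=m, e+9=n, d+10=n, l+11=w, e+12=q.

umnnwq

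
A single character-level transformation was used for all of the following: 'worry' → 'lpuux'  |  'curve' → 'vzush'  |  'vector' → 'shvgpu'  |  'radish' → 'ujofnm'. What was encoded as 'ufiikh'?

ripple

This is an affine cipher: with a=0,…,z=25, each position x becomes (19x+9) mod 26.
Undoing it on ufiikh: u(20)→11·(20−9)≡17=r; f(5)→11·(5−9)≡8=i; i(8)→11·(8−9)≡15=p; i(8)→11·(8−9)≡15=p; k(10)→11·(10−9)≡11=l; h(7)→11·(7−9)≡4=e (all mod 26).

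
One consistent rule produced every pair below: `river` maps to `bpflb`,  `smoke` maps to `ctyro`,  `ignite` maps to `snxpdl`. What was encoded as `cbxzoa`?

Shifts by position in river: pos 0: r→b (+10), pos 1: i→p (+7), pos 2: v→f (+10), pos 3: e→l (+7) — repeating every 2. A repeating key of period 2 is used — shifts +10, +7 over and over.
Undoing it on cbxzoa: c−10=s, b−7=u, x−10=n, z−7=s, o−10=e, a−7=t.

sunset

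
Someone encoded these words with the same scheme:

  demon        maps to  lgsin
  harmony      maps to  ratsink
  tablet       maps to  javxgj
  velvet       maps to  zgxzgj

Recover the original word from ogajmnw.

seating

d(3)→l(11) and e(4)→g(6) fit y≡21x+0 (mod 26); the inverse of 21 mod 26 is 5. This is an affine cipher: with a=0,…,z=25, each position x becomes (21x+0) mod 26.
Reversing it on ogajmnw: o(14)→5·(14−0)≡18=s; g(6)→5·(6−0)≡4=e; a(0)→5·(0−0)≡0=a; j(9)→5·(9−0)≡19=t; m(12)→5·(12−0)≡8=i; n(13)→5·(13−0)≡13=n; w(22)→5·(22−0)≡6=g (all mod 26).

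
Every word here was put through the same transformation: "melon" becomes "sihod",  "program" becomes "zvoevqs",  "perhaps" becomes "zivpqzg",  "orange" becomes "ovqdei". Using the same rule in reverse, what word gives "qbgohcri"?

m(12)→s(18) and e(4)→i(8) fit y≡11x+16 (mod 26); the inverse of 11 mod 26 is 19. Each letter's alphabet position (a=0..z=25) is mapped through 11·x+16 mod 26 — an affine cipher.
Reversing it on qbgohcri: q(16)→19·(16−16)≡0=a; b(1)→19·(1−16)≡1=b; g(6)→19·(6−16)≡18=s; o(14)→19·(14−16)≡14=o; h(7)→19·(7−16)≡11=l; c(2)→19·(2−16)≡20=u; r(17)→19·(17−16)≡19=t; i(8)→19·(8−16)≡4=e (all mod 26).

absolute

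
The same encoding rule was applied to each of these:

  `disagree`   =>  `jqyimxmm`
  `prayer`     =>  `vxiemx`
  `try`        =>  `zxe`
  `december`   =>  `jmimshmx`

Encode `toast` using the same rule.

zwiyz

Two shifts are in play — +8 for a/e/i/o/u, +6 for every other letter.
On toast: t(cons)+6=z, o(vowel)+8=w, a(vowel)+8=i, s(cons)+6=y, t(cons)+6=z.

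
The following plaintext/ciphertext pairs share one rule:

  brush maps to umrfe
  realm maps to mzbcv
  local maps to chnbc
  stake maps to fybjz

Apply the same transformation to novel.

b(1)→u(20) and r(17)→m(12) fit y≡19x+1 (mod 26); the inverse of 19 mod 26 is 11. This is an affine cipher: with a=0,…,z=25, each position x becomes (19x+1) mod 26.
For novel: n(13)→19·13+1≡14=o; o(14)→19·14+1≡7=h; v(21)→19·21+1≡10=k; e(4)→19·4+1≡25=z; l(11)→19·11+1≡2=c (all mod 26).

ohkzc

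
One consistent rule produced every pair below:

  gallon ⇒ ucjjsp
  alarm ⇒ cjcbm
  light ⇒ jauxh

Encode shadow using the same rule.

g(6)→u(20) and a(0)→c(2) fit y≡3x+2 (mod 26); the inverse of 3 mod 26 is 9. Treating letters as 0–25, the rule is x ↦ 3x + 2 (mod 26).
On shadow: s(18)→3·18+2≡4=e; h(7)→3·7+2≡23=x; a(0)→3·0+2≡2=c; d(3)→3·3+2≡11=l; o(14)→3·14+2≡18=s; w(22)→3·22+2≡16=q (all mod 26).

exclsq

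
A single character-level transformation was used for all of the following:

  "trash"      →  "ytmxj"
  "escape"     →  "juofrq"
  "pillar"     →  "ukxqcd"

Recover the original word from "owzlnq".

jungle

Shifts by position in trash: pos 0: t→y (+5), pos 1: r→t (+2), pos 2: a→m (+12), pos 3: s→x (+5), pos 4: h→j (+2) — repeating every 3. The shifts repeat in a cycle of length 3: positions 0,1,… shift by +5, +2, +12, then the pattern repeats.
Decoding owzlnq: o−5=j, w−2=u, z−12=n, l−5=g, n−2=l, q−12=e.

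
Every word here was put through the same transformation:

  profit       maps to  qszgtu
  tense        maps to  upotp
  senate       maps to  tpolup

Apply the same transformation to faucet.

The shift depends on letter class: consonant p→q is +1, but vowel o→z is +11. Two shifts are in play — +11 for a/e/i/o/u, +1 for every other letter.
Applying it to faucet: f(cons)+1=g, a(vowel)+11=l, u(vowel)+11=f, c(cons)+1=d, e(vowel)+11=p, t(cons)+1=u.

glfdpu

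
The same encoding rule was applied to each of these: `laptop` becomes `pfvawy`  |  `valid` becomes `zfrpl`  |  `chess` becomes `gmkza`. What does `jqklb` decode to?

fleet

In laptop: l→p is +4, a→f is +5, p→v is +6, t→a is +7 — the shift increases by 1 each position. Each letter shifts forward by (position + 4), i.e. 4, 5, 6, … — the shift grows by one for each successive letter.
Decoding jqklb: j−4=f, q−5=l, k−6=e, l−7=e, b−8=t.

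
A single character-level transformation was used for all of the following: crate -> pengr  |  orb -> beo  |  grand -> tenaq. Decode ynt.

lag

Compare letters: c→p is +13, r→e is +13, a→n is +13 — a constant shift. Every letter moves 13 places later in the alphabet, wrapping around z→a.
Decoding ynt: y−13=l, n−13=a, t−13=g.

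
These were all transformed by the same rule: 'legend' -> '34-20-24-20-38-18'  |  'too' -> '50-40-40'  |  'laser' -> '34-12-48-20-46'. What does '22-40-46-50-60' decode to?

Each letter becomes 2×(its alphabet position, a=1..z=26) + 10.
Undoing it on 22-40-46-50-60: 22→(22−10)÷2=6=f, 40→(40−10)÷2=15=o, 46→(46−10)÷2=18=r, 50→(50−10)÷2=20=t, 60→(60−10)÷2=25=y.

forty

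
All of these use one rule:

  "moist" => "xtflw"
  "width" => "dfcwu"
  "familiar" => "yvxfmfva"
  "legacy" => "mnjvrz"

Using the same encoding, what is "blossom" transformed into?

m(12)→x(23) and o(14)→t(19) fit y≡11x+21 (mod 26); the inverse of 11 mod 26 is 19. This is an affine cipher: with a=0,…,z=25, each position x becomes (11x+21) mod 26.
For blossom: b(1)→11·1+21≡6=g; l(11)→11·11+21≡12=m; o(14)→11·14+21≡19=t; s(18)→11·18+21≡11=l; s(18)→11·18+21≡11=l; o(14)→11·14+21≡19=t; m(12)→11·12+21≡23=x (all mod 26).

gmtlltx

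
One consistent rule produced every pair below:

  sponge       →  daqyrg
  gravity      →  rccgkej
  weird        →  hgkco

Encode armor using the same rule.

ccxqc

Two shifts are in play — +2 for a/e/i/o/u, +11 for every other letter.
On armor: a(vowel)+2=c, r(cons)+11=c, m(cons)+11=x, o(vowel)+2=q, r(cons)+11=c.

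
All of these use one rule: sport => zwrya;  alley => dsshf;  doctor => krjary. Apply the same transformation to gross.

The shift depends on letter class: consonant s→z is +7, but vowel o→r is +3. The rule splits by letter class: vowels +3, consonants +7.
Applying it to gross: g(cons)+7=n, r(cons)+7=y, o(vowel)+3=r, s(cons)+7=z, s(cons)+7=z.

nyrzz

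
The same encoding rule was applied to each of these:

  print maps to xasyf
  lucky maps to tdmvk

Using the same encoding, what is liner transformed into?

trxpd

In print: p→x is +8, r→a is +9, i→s is +10, n→y is +11 — the shift increases by 1 each position. The shift increases by 1 at each position, starting from +8: 8, 9, 10, ….
For liner: l+8=t, i+9=r, n+10=x, e+11=p, r+12=d.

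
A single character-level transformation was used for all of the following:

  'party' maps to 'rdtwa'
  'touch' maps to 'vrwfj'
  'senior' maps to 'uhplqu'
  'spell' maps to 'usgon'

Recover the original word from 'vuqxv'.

trout

Shifts by position in party: pos 0: p→r (+2), pos 1: a→d (+3), pos 2: r→t (+2), pos 3: t→w (+3) — repeating every 2. The shifts repeat in a cycle of length 2: positions 0,1,… shift by +2, +3, then the pattern repeats.
Undoing it on vuqxv: v−2=t, u−3=r, q−2=o, x−3=u, v−2=t.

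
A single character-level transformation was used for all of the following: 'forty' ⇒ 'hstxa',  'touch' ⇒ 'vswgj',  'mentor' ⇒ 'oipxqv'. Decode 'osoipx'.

moment

Shifts by position in forty: pos 0: f→h (+2), pos 1: o→s (+4), pos 2: r→t (+2), pos 3: t→x (+4) — repeating every 2. The shifts repeat in a cycle of length 2: positions 0,1,… shift by +2, +4, then the pattern repeats.
Reversing it on osoipx: o−2=m, s−4=o, o−2=m, i−4=e, p−2=n, x−4=t.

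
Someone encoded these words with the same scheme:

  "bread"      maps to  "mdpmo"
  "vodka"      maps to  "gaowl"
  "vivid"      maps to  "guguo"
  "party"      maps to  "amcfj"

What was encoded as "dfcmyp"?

Shifts by position in bread: pos 0: b→m (+11), pos 1: r→d (+12), pos 2: e→p (+11), pos 3: a→m (+12) — repeating every 2. It's a Vigenère-style cipher with numeric key [11,12]: position i shifts by key[i mod 2].
Undoing it on dfcmyp: d−11=s, f−12=t, c−11=r, m−12=a, y−11=n, p−12=d.

strand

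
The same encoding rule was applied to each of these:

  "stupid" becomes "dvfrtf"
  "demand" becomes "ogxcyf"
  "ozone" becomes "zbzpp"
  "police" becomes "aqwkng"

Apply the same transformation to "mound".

xqfpo

Shifts by position in stupid: pos 0: s→d (+11), pos 1: t→v (+2), pos 2: u→f (+11), pos 3: p→r (+2) — repeating every 2. The shifts repeat in a cycle of length 2: positions 0,1,… shift by +11, +2, then the pattern repeats.
On mound: m+11=x, o+2=q, u+11=f, n+2=p, d+11=o.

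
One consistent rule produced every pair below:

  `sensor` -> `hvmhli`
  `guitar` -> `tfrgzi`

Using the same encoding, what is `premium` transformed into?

kivnrfn

Each pair mirrors across the alphabet (s↔h, e↔v, n↔m): positions sum to 25. This is the alphabet-reversal cipher (Atbash): a becomes z, b becomes y, etc.
On premium: p↔k, r↔i, e↔v, m↔n, i↔r, u↔f, m↔n.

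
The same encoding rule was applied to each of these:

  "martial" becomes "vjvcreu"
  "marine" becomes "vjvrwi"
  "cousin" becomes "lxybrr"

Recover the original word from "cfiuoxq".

twelfth

Shifts by position in martial: pos 0: m→v (+9), pos 1: a→j (+9), pos 2: r→v (+4), pos 3: t→c (+9), pos 4: i→r (+9), pos 5: a→e (+4) — repeating every 3. A repeating key of period 3 is used — shifts +9, +9, +4 over and over.
Undoing it on cfiuoxq: c−9=t, f−9=w, i−4=e, u−9=l, o−9=f, x−4=t, q−9=h.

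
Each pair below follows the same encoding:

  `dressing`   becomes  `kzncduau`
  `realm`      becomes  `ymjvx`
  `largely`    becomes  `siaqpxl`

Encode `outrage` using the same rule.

vccblsr

In dressing: d→k is +7, r→z is +8, e→n is +9, s→c is +10 — the shift increases by 1 each position. The shift increases by 1 at each position, starting from +7: 7, 8, 9, ….
For outrage: o+7=v, u+8=c, t+9=c, r+10=b, a+11=l, g+12=s, e+13=r.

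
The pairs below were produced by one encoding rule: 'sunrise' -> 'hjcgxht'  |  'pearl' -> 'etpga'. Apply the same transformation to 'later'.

Compare letters: s→h is +15, u→j is +15, n→c is +15 — a constant shift. Every letter moves 15 places later in the alphabet, wrapping around z→a.
For later: l+15=a, a+15=p, t+15=i, e+15=t, r+15=g.

apitg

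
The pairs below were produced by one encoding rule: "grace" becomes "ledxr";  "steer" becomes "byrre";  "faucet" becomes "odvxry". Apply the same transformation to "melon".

g(6)→l(11) and r(17)→e(4) fit y≡23x+3 (mod 26); the inverse of 23 mod 26 is 17. This is an affine cipher: with a=0,…,z=25, each position x becomes (23x+3) mod 26.
Applying it to melon: m(12)→23·12+3≡19=t; e(4)→23·4+3≡17=r; l(11)→23·11+3≡22=w; o(14)→23·14+3≡13=n; n(13)→23·13+3≡16=q (all mod 26).

trwnq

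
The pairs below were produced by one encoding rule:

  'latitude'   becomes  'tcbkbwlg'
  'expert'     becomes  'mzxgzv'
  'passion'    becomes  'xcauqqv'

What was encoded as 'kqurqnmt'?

compiler

It's a Vigenère-style cipher with numeric key [8,2]: position i shifts by key[i mod 2].
Reversing it on kqurqnmt: k−8=c, q−2=o, u−8=m, r−2=p, q−8=i, n−2=l, m−8=e, t−2=r.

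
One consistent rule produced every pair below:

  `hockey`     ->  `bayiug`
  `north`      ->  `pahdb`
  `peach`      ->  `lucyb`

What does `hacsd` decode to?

h(7)→b(1) and o(14)→a(0) fit y≡11x+2 (mod 26); the inverse of 11 mod 26 is 19. Treating letters as 0–25, the rule is x ↦ 11x + 2 (mod 26).
Decoding hacsd: h(7)→19·(7−2)≡17=r; a(0)→19·(0−2)≡14=o; c(2)→19·(2−2)≡0=a; s(18)→19·(18−2)≡18=s; d(3)→19·(3−2)≡19=t (all mod 26).

roast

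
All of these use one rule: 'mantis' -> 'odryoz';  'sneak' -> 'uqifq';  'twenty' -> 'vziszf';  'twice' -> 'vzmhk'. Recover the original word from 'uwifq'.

In mantis: m→o is +2, a→d is +3, n→r is +4, t→y is +5 — the shift increases by 1 each position. The shift increases by 1 at each position, starting from +2: 2, 3, 4, ….
Reversing it on uwifq: u−2=s, w−3=t, i−4=e, f−5=a, q−6=k.

steak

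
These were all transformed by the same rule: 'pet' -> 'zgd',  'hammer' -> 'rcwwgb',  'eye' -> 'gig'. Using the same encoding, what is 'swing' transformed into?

cgkxq

The shift depends on letter class: consonant p→z is +10, but vowel e→g is +2. Vowels shift forward by 2 and consonants shift forward by 10.
For swing: s(cons)+10=c, w(cons)+10=g, i(vowel)+2=k, n(cons)+10=x, g(cons)+10=q.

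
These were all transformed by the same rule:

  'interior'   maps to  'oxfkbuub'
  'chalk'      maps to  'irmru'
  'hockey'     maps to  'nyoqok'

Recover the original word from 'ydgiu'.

stuck

Shifts by position in interior: pos 0: i→o (+6), pos 1: n→x (+10), pos 2: t→f (+12), pos 3: e→k (+6), pos 4: r→b (+10), pos 5: i→u (+12) — repeating every 3. The shifts repeat in a cycle of length 3: positions 0,1,… shift by +6, +10, +12, then the pattern repeats.
Decoding ydgiu: y−6=s, d−10=t, g−12=u, i−6=c, u−10=k.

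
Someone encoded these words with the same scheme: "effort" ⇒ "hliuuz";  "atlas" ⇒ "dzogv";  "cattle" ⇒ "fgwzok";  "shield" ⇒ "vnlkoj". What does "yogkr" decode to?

video

Shifts by position in effort: pos 0: e→h (+3), pos 1: f→l (+6), pos 2: f→i (+3), pos 3: o→u (+6) — repeating every 2. It's a Vigenère-style cipher with numeric key [3,6]: position i shifts by key[i mod 2].
Reversing it on yogkr: y−3=v, o−6=i, g−3=d, k−6=e, r−3=o.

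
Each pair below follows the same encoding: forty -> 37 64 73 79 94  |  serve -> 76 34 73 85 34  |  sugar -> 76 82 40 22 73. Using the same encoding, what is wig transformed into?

88 46 40

f(#6)→37 and o(#15)→64: differences scale by 3, so n = 3·pos + 19. With a=1..z=26, the number is 3·pos + 19.
On wig: w=23→88, i=9→46, g=7→40.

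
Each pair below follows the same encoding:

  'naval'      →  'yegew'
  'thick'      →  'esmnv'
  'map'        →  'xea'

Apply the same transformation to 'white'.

The shift depends on letter class: consonant n→y is +11, but vowel a→e is +4. The rule splits by letter class: vowels +4, consonants +11.
For white: w(cons)+11=h, h(cons)+11=s, i(vowel)+4=m, t(cons)+11=e, e(vowel)+4=i.

hsmei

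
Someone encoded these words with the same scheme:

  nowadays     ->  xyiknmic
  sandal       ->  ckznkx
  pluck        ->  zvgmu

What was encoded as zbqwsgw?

Shifts by position in nowadays: pos 0: n→x (+10), pos 1: o→y (+10), pos 2: w→i (+12), pos 3: a→k (+10), pos 4: d→n (+10), pos 5: a→m (+12) — repeating every 3. It's a Vigenère-style cipher with numeric key [10,10,12]: position i shifts by key[i mod 3].
Decoding zbqwsgw: z−10=p, b−10=r, q−12=e, w−10=m, s−10=i, g−12=u, w−10=m.

premium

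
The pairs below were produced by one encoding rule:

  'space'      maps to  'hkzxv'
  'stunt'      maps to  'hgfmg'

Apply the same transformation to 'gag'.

tzt

Each pair mirrors across the alphabet (s↔h, p↔k, a↔z): positions sum to 25. Each letter is replaced by its mirror in the alphabet: a↔z, b↔y, c↔x, and so on (the Atbash cipher).
On gag: g↔t, a↔z, g↔t.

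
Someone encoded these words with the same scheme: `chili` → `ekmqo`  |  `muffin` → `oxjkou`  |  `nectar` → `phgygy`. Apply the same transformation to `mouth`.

oryyn

In chili: c→e is +2, h→k is +3, i→m is +4, l→q is +5 — the shift increases by 1 each position. The shift increases by 1 at each position, starting from +2: 2, 3, 4, ….
For mouth: m+2=o, o+3=r, u+4=y, t+5=y, h+6=n.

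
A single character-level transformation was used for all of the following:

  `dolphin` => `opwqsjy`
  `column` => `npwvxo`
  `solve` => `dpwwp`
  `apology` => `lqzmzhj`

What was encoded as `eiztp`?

The shifts repeat in a cycle of length 2: positions 0,1,… shift by +11, +1, then the pattern repeats.
Undoing it on eiztp: e−11=t, i−1=h, z−11=o, t−1=s, p−11=e.

those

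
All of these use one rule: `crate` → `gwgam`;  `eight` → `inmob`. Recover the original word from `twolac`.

In crate: c→g is +4, r→w is +5, a→g is +6, t→a is +7 — the shift increases by 1 each position. Letter i (0-indexed) is shifted by i+4, so successive shifts are 4, 5, 6, ….
Decoding twolac: t−4=p, w−5=r, o−6=i, l−7=e, a−8=s, c−9=t.

priest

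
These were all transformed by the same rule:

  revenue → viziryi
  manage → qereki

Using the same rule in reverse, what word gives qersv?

manor

Compare letters: r→v is +4, e→i is +4, v→z is +4 — a constant shift. This is a Caesar cipher with shift 4.
Reversing it on qersv: q−4=m, e−4=a, r−4=n, s−4=o, v−4=r.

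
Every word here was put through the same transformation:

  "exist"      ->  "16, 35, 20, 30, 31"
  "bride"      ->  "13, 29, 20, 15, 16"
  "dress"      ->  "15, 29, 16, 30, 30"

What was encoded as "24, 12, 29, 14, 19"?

e is letter #5 and maps to 16: an offset of 11. Each letter is replaced by its alphabet position (a=1..z=26) + 11.
Reversing it on 24, 12, 29, 14, 19: 24→(24−11)÷1=13=m, 12→(12−11)÷1=1=a, 29→(29−11)÷1=18=r, 14→(14−11)÷1=3=c, 19→(19−11)÷1=8=h.

march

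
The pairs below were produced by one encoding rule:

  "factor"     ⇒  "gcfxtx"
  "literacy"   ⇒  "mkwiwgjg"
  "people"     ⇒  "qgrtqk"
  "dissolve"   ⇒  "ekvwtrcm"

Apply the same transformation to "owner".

pyqiw

In factor: f→g is +1, a→c is +2, c→f is +3, t→x is +4 — the shift increases by 1 each position. Each letter shifts forward by (position + 1), i.e. 1, 2, 3, … — the shift grows by one for each successive letter.
Applying it to owner: o+1=p, w+2=y, n+3=q, e+4=i, r+5=w.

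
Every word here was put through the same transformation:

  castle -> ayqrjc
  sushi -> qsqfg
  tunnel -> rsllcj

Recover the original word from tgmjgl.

Each letter is shifted forward by 24 in the alphabet (a Caesar shift of +24).
Decoding tgmjgl: t−24=v, g−24=i, m−24=o, j−24=l, g−24=i, l−24=n.

violin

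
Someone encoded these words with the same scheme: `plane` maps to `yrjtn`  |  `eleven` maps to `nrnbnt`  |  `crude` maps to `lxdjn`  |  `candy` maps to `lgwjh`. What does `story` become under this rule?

Shifts by position in plane: pos 0: p→y (+9), pos 1: l→r (+6), pos 2: a→j (+9), pos 3: n→t (+6) — repeating every 2. The shifts repeat in a cycle of length 2: positions 0,1,… shift by +9, +6, then the pattern repeats.
For story: s+9=b, t+6=z, o+9=x, r+6=x, y+9=h.

bzxxh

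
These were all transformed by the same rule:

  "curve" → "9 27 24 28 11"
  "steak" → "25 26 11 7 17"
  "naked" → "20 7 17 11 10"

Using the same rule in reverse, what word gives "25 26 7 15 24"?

stair

Each letter is replaced by its alphabet position (a=1..z=26) + 6.
Undoing it on 25 26 7 15 24: 25→(25−6)÷1=19=s, 26→(26−6)÷1=20=t, 7→(7−6)÷1=1=a, 15→(15−6)÷1=9=i, 24→(24−6)÷1=18=r.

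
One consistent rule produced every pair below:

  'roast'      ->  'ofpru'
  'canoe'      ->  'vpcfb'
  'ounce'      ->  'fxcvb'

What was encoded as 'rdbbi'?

r(17)→o(14) and o(14)→f(5) fit y≡3x+15 (mod 26); the inverse of 3 mod 26 is 9. This is an affine cipher: with a=0,…,z=25, each position x becomes (3x+15) mod 26.
Reversing it on rdbbi: r(17)→9·(17−15)≡18=s; d(3)→9·(3−15)≡22=w; b(1)→9·(1−15)≡4=e; b(1)→9·(1−15)≡4=e; i(8)→9·(8−15)≡15=p (all mod 26).

sweep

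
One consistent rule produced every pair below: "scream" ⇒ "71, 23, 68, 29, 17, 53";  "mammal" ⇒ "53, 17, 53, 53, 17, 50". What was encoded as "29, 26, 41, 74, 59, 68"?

s(#19)→71 and c(#3)→23: differences scale by 3, so n = 3·pos + 14. The formula is n = 3×(alphabet index, a=1) + 14.
Undoing it on 29, 26, 41, 74, 59, 68: 29→(29−14)÷3=5=e, 26→(26−14)÷3=4=d, 41→(41−14)÷3=9=i, 74→(74−14)÷3=20=t, 59→(59−14)÷3=15=o, 68→(68−14)÷3=18=r.

editor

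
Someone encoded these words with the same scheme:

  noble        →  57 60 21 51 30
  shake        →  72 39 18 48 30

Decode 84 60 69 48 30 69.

With a=1..z=26, the number is 3·pos + 15.
Reversing it on 84 60 69 48 30 69: 84→(84−15)÷3=23=w, 60→(60−15)÷3=15=o, 69→(69−15)÷3=18=r, 48→(48−15)÷3=11=k, 30→(30−15)÷3=5=e, 69→(69−15)÷3=18=r.

worker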